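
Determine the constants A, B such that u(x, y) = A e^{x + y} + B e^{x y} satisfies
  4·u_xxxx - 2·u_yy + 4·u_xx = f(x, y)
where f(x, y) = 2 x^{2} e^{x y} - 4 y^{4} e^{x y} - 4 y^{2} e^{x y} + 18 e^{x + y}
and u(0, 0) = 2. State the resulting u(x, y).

Substitute the ansatz u = A e^{x + y} + B e^{x y} into the left-hand side.
Derivatives of the ansatz:
  u_xxxx = A e^{x} e^{y} + B y^{4} e^{x y}
  u_yy = A e^{x} e^{y} + B x^{2} e^{x y}
  u_xx = A e^{x} e^{y} + B y^{2} e^{x y}
Term by term:
  4·u_xxxx = 4 A e^{x} e^{y} + 4 B y^{4} e^{x y}
  -2·u_yy = - 2 A e^{x} e^{y} - 2 B x^{2} e^{x y}
  4·u_xx = 4 A e^{x} e^{y} + 4 B y^{2} e^{x y}
So the left-hand side equals
  6 A e^{x} e^{y} - 2 B x^{2} e^{x y} + 4 B y^{4} e^{x y} + 4 B y^{2} e^{x y}
This must equal f(x, y) identically; expanded, f = 2 x^{2} e^{x y} - 4 y^{4} e^{x y} - 4 y^{2} e^{x y} + 18 e^{x} e^{y}.
Matching coefficients of the independent functions:
  [x^{2} e^{x y}]:  - 2 B = 2
  [y^{2} e^{x y}, y^{4} e^{x y}]:  4 B = -4
  [e^{x} e^{y}]:  6 A = 18
Solving: A = 3, B = -1.
Check against the point condition:
  u(0, 0) = 2  ⟹  A + B = 2  ✓
Hence u(x, y) = - e^{x y} + 3 e^{x + y}.

Answer: u(x, y) = - e^{x y} + 3 e^{x + y}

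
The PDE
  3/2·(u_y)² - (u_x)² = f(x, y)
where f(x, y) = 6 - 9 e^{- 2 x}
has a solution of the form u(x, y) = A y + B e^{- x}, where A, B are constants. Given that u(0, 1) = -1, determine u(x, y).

Substitute the ansatz u = A y + B e^{- x} into the left-hand side.
Derivatives of the ansatz:
  u_y = A
  u_x = - B e^{- x}
Term by term:
  3/2·(u_y)² = \frac{3 A^{2}}{2}
  -(u_x)² = - B^{2} e^{- 2 x}
So the left-hand side equals
  \frac{3 A^{2}}{2} - B^{2} e^{- 2 x}
This must equal f(x, y) = 6 - 9 e^{- 2 x} identically.
Matching coefficients of the independent functions:
  [constant term]:  \frac{3 A^{2}}{2} = 6
  [e^{- 2 x}]:  - B^{2} = -9
These equations allow (A, B) = (-2, -3) or (-2, 3) or (2, -3) or (2, 3).
Impose the point condition(s):
  u(0, 1) = -1  ⟹  A + B = -1
Only A = 2, B = -3 satisfies everything.
Hence u(x, y) = 2 y - 3 e^{- x}.

Answer: u(x, y) = 2 y - 3 e^{- x}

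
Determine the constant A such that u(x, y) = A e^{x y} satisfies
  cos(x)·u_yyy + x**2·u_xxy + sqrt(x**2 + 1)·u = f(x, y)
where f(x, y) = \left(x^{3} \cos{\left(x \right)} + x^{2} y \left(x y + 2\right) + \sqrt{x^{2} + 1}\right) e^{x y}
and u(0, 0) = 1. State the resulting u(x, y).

Answer: u(x, y) = e^{x y}

Derivation:
Substitute the ansatz u = A e^{x y} into the left-hand side.
Derivatives of the ansatz:
  u_yyy = A x^{3} e^{x y}
  u_xxy = A x y^{2} e^{x y} + 2 A y e^{x y}
Term by term:
  cos(x)·u_yyy = A x^{3} e^{x y} \cos{\left(x \right)}
  x**2·u_xxy = A x^{3} y^{2} e^{x y} + 2 A x^{2} y e^{x y}
  sqrt(x**2 + 1)·u = A \sqrt{x^{2} + 1} e^{x y}
So the left-hand side equals
  A x^{3} y^{2} e^{x y} + A x^{3} e^{x y} \cos{\left(x \right)} + 2 A x^{2} y e^{x y} + A \sqrt{x^{2} + 1} e^{x y}
This must equal f(x, y) identically; expanded, f = x^{3} y^{2} e^{x y} + x^{3} e^{x y} \cos{\left(x \right)} + 2 x^{2} y e^{x y} + \sqrt{x^{2} + 1} e^{x y}.
Matching coefficients of the independent functions:
  [\sqrt{x^{2} + 1} e^{x y}, x^{3} y^{2} e^{x y}, x^{3} e^{x y} \cos{\left(x \right)}]:  A = 1
  [x^{2} y e^{x y}]:  2 A = 2
Solving: A = 1.
Check against the point condition:
  u(0, 0) = 1  ⟹  A = 1  ✓
Hence u(x, y) = e^{x y}.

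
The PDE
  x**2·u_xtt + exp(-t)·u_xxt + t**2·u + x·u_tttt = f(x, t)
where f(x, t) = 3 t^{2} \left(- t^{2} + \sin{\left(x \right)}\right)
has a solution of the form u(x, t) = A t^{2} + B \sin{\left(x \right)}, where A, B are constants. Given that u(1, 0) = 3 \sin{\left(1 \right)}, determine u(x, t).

Substitute the ansatz u = A t^{2} + B \sin{\left(x \right)} into the left-hand side.
Derivatives of the ansatz:
  u_xtt = 0
  u_xxt = 0
  u_tttt = 0
Term by term:
  x**2·u_xtt = 0
  exp(-t)·u_xxt = 0
  t**2·u = A t^{4} + B t^{2} \sin{\left(x \right)}
  x·u_tttt = 0
So the left-hand side equals
  A t^{4} + B t^{2} \sin{\left(x \right)}
This must equal f(x, t) = 3 t^{2} \left(- t^{2} + \sin{\left(x \right)}\right) identically.
Matching coefficients of the independent functions:
  [t^{4}]:  A = -3
  [t^{2} \sin{\left(x \right)}]:  B = 3
Solving: A = -3, B = 3.
Check against the point condition:
  u(1, 0) = 3 \sin{\left(1 \right)}  ⟹  B \sin{\left(1 \right)} = 3 \sin{\left(1 \right)}  ✓
Hence u(x, t) = - 3 t^{2} + 3 \sin{\left(x \right)}.

Answer: u(x, t) = - 3 t^{2} + 3 \sin{\left(x \right)}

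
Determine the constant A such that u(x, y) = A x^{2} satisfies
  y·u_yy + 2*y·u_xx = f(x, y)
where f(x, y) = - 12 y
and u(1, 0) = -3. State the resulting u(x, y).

Substitute the ansatz u = A x^{2} into the left-hand side.
Derivatives of the ansatz:
  u_yy = 0
  u_xx = 2 A
Term by term:
  y·u_yy = 0
  2*y·u_xx = 4 A y
So the left-hand side equals
  4 A y
This must equal f(x, y) = - 12 y identically.
Matching coefficients of the independent functions:
  [y]:  4 A = -12
Solving: A = -3.
Check against the point condition:
  u(1, 0) = -3  ⟹  A = -3  ✓
Hence u(x, y) = - 3 x^{2}.

Answer: u(x, y) = - 3 x^{2}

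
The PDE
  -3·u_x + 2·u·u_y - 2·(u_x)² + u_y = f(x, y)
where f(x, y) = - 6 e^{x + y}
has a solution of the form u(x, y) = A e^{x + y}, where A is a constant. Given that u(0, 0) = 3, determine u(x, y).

Substitute the ansatz u = A e^{x + y} into the left-hand side.
Derivatives of the ansatz:
  u_x = A e^{x} e^{y}
  u_y = A e^{x} e^{y}
Term by term:
  -3·u_x = - 3 A e^{x} e^{y}
  2·u·u_y = 2 A^{2} e^{2 x} e^{2 y}
  -2·(u_x)² = - 2 A^{2} e^{2 x} e^{2 y}
  u_y = A e^{x} e^{y}
So the left-hand side equals
  - 2 A e^{x} e^{y}
This must equal f(x, y) identically; expanded, f = - 6 e^{x} e^{y}.
Matching coefficients of the independent functions:
  [e^{x} e^{y}]:  - 2 A = -6
Solving: A = 3.
Check against the point condition:
  u(0, 0) = 3  ⟹  A = 3  ✓
Hence u(x, y) = 3 e^{x + y}.

Answer: u(x, y) = 3 e^{x + y}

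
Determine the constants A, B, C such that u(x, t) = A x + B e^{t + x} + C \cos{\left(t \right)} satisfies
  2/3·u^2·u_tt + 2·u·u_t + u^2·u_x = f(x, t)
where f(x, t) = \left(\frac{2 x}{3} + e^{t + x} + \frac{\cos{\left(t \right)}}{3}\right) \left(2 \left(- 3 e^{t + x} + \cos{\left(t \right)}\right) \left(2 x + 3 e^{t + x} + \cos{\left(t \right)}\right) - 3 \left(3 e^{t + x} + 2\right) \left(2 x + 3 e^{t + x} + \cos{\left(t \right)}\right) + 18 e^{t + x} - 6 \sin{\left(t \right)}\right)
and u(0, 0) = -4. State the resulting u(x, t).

Substitute the ansatz u = A x + B e^{t + x} + C \cos{\left(t \right)} into the left-hand side.
Derivatives of the ansatz:
  u_tt = B e^{t} e^{x} - C \cos{\left(t \right)}
  u_t = B e^{t} e^{x} - C \sin{\left(t \right)}
  u_x = A + B e^{t} e^{x}
Term by term:
  2/3·u^2·u_tt = \frac{2 A^{2} B x^{2} e^{t} e^{x}}{3} - \frac{2 A^{2} C x^{2} \cos{\left(t \right)}}{3} + \frac{4 A B^{2} x e^{2 t} e^{2 x}}{3} - \frac{4 A C^{2} x \cos^{2}{\left(t \right)}}{3} + \frac{2 B^{3} e^{3 t} e^{3 x}}{3} + \frac{2 B^{2} C e^{2 t} e^{2 x} \cos{\left(t \right)}}{3} - \frac{2 B C^{2} e^{t} e^{x} \cos^{2}{\left(t \right)}}{3} - \frac{2 C^{3} \cos^{3}{\left(t \right)}}{3}
  2·u·u_t = 2 A B x e^{t} e^{x} - 2 A C x \sin{\left(t \right)} + 2 B^{2} e^{2 t} e^{2 x} - 2 B C e^{t} e^{x} \sin{\left(t \right)} + 2 B C e^{t} e^{x} \cos{\left(t \right)} - 2 C^{2} \sin{\left(t \right)} \cos{\left(t \right)}
  u^2·u_x = A^{3} x^{2} + A^{2} B x^{2} e^{t} e^{x} + 2 A^{2} B x e^{t} e^{x} + 2 A^{2} C x \cos{\left(t \right)} + 2 A B^{2} x e^{2 t} e^{2 x} + A B^{2} e^{2 t} e^{2 x} + 2 A B C x e^{t} e^{x} \cos{\left(t \right)} + 2 A B C e^{t} e^{x} \cos{\left(t \right)} + A C^{2} \cos^{2}{\left(t \right)} + B^{3} e^{3 t} e^{3 x} + 2 B^{2} C e^{2 t} e^{2 x} \cos{\left(t \right)} + B C^{2} e^{t} e^{x} \cos^{2}{\left(t \right)}
So the left-hand side equals
  A^{3} x^{2} + \frac{5 A^{2} B x^{2} e^{t} e^{x}}{3} + 2 A^{2} B x e^{t} e^{x} - \frac{2 A^{2} C x^{2} \cos{\left(t \right)}}{3} + 2 A^{2} C x \cos{\left(t \right)} + \frac{10 A B^{2} x e^{2 t} e^{2 x}}{3} + A B^{2} e^{2 t} e^{2 x} + 2 A B C x e^{t} e^{x} \cos{\left(t \right)} + 2 A B C e^{t} e^{x} \cos{\left(t \right)} + 2 A B x e^{t} e^{x} - \frac{4 A C^{2} x \cos^{2}{\left(t \right)}}{3} + A C^{2} \cos^{2}{\left(t \right)} - 2 A C x \sin{\left(t \right)} + \frac{5 B^{3} e^{3 t} e^{3 x}}{3} + \frac{8 B^{2} C e^{2 t} e^{2 x} \cos{\left(t \right)}}{3} + 2 B^{2} e^{2 t} e^{2 x} + \frac{B C^{2} e^{t} e^{x} \cos^{2}{\left(t \right)}}{3} - 2 B C e^{t} e^{x} \sin{\left(t \right)} + 2 B C e^{t} e^{x} \cos{\left(t \right)} - \frac{2 C^{3} \cos^{3}{\left(t \right)}}{3} - 2 C^{2} \sin{\left(t \right)} \cos{\left(t \right)}
This must equal f(x, t) identically; expanded, f = - 20 x^{2} e^{t} e^{x} + \frac{8 x^{2} \cos{\left(t \right)}}{3} - 8 x^{2} - 60 x e^{2 t} e^{2 x} - 12 x e^{t} e^{x} \cos{\left(t \right)} - 12 x e^{t} e^{x} - 4 x \sin{\left(t \right)} + \frac{8 x \cos^{2}{\left(t \right)}}{3} - 8 x \cos{\left(t \right)} - 45 e^{3 t} e^{3 x} - 24 e^{2 t} e^{2 x} \cos{\left(t \right)} - 6 e^{t} e^{x} \sin{\left(t \right)} - e^{t} e^{x} \cos^{2}{\left(t \right)} - 6 e^{t} e^{x} \cos{\left(t \right)} - 2 \sin{\left(t \right)} \cos{\left(t \right)} + \frac{2 \cos^{3}{\left(t \right)}}{3} - 2 \cos^{2}{\left(t \right)}.
Matching coefficients of the independent functions:
(each divided by its leading coefficient; functions giving the same equation are listed together)
  [x^{2}]:  A^{3} + 8 = 0
  [x \sin{\left(t \right)}]:  A C - 2 = 0
  [x \cos{\left(t \right)}, x^{2} \cos{\left(t \right)}]:  A^{2} C + 4 = 0
  [x \cos^{2}{\left(t \right)}, \cos^{2}{\left(t \right)}]:  A C^{2} + 2 = 0
  [e^{2 t} e^{2 x}]:  A B^{2} + 2 B^{2} = 0
  [e^{3 t} e^{3 x}]:  B^{3} + 27 = 0
  [\sin{\left(t \right)} \cos{\left(t \right)}]:  C^{2} - 1 = 0
  [x e^{t} e^{x}]:  A^{2} B + A B + 6 = 0
  [x e^{2 t} e^{2 x}]:  A B^{2} + 18 = 0
  [x^{2} e^{t} e^{x}]:  A^{2} B + 12 = 0
  [e^{t} e^{x} \sin{\left(t \right)}]:  B C - 3 = 0
  [e^{t} e^{x} \cos{\left(t \right)}]:  A B C + B C + 3 = 0
  [e^{t} e^{x} \cos^{2}{\left(t \right)}]:  B C^{2} + 3 = 0
  [e^{2 t} e^{2 x} \cos{\left(t \right)}]:  B^{2} C + 9 = 0
  [x e^{t} e^{x} \cos{\left(t \right)}]:  A B C + 6 = 0
  [\cos^{3}{\left(t \right)}]:  C^{3} + 1 = 0
Solving: A = -2, B = -3, C = -1.
Check against the point condition:
  u(0, 0) = -4  ⟹  B + C = -4  ✓
Hence u(x, t) = - 2 x - 3 e^{t + x} - \cos{\left(t \right)}.

Answer: u(x, t) = - 2 x - 3 e^{t + x} - \cos{\left(t \right)}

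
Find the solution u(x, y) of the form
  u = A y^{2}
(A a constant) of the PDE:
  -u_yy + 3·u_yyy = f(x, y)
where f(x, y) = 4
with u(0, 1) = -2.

Substitute the ansatz u = A y^{2} into the left-hand side.
Derivatives of the ansatz:
  u_yy = 2 A
  u_yyy = 0
Term by term:
  -u_yy = - 2 A
  3·u_yyy = 0
So the left-hand side equals
  - 2 A
This must equal f(x, y) = 4 identically.
Matching coefficients of the independent functions:
  [constant term]:  - 2 A = 4
Solving: A = -2.
Check against the point condition:
  u(0, 1) = -2  ⟹  A = -2  ✓
Hence u(x, y) = - 2 y^{2}.

Answer: u(x, y) = - 2 y^{2}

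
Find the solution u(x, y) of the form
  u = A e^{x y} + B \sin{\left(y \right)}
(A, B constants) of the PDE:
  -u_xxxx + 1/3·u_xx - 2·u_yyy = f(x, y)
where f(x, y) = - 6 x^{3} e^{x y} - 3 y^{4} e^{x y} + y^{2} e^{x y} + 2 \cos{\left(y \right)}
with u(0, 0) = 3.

Answer: u(x, y) = 3 e^{x y} + \sin{\left(y \right)}

Derivation:
Substitute the ansatz u = A e^{x y} + B \sin{\left(y \right)} into the left-hand side.
Derivatives of the ansatz:
  u_xxxx = A y^{4} e^{x y}
  u_xx = A y^{2} e^{x y}
  u_yyy = A x^{3} e^{x y} - B \cos{\left(y \right)}
Term by term:
  -u_xxxx = - A y^{4} e^{x y}
  1/3·u_xx = \frac{A y^{2} e^{x y}}{3}
  -2·u_yyy = - 2 A x^{3} e^{x y} + 2 B \cos{\left(y \right)}
So the left-hand side equals
  - 2 A x^{3} e^{x y} - A y^{4} e^{x y} + \frac{A y^{2} e^{x y}}{3} + 2 B \cos{\left(y \right)}
This must equal f(x, y) = - 6 x^{3} e^{x y} - 3 y^{4} e^{x y} + y^{2} e^{x y} + 2 \cos{\left(y \right)} identically.
Matching coefficients of the independent functions:
  [x^{3} e^{x y}]:  - 2 A = -6
  [y^{2} e^{x y}]:  \frac{A}{3} = 1
  [y^{4} e^{x y}]:  - A = -3
  [\cos{\left(y \right)}]:  2 B = 2
Solving: A = 3, B = 1.
Check against the point condition:
  u(0, 0) = 3  ⟹  A = 3  ✓
Hence u(x, y) = 3 e^{x y} + \sin{\left(y \right)}.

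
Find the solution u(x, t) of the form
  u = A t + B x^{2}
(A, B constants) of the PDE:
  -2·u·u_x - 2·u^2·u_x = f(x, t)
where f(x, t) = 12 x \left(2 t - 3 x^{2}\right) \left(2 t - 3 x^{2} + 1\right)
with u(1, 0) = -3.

Answer: u(x, t) = 2 t - 3 x^{2}

Derivation:
Substitute the ansatz u = A t + B x^{2} into the left-hand side.
Derivatives of the ansatz:
  u_x = 2 B x
Term by term:
  -2·u·u_x = - 4 A B t x - 4 B^{2} x^{3}
  -2·u^2·u_x = - 4 A^{2} B t^{2} x - 8 A B^{2} t x^{3} - 4 B^{3} x^{5}
So the left-hand side equals
  - 4 A^{2} B t^{2} x - 8 A B^{2} t x^{3} - 4 A B t x - 4 B^{3} x^{5} - 4 B^{2} x^{3}
This must equal f(x, t) identically; expanded, f = 48 t^{2} x - 144 t x^{3} + 24 t x + 108 x^{5} - 36 x^{3}.
Matching coefficients of the independent functions:
  [x^{3}]:  - 4 B^{2} = -36
  [x^{5}]:  - 4 B^{3} = 108
  [t x]:  - 4 A B = 24
  [t x^{3}]:  - 8 A B^{2} = -144
  [t^{2} x]:  - 4 A^{2} B = 48
Solving: A = 2, B = -3.
Check against the point condition:
  u(1, 0) = -3  ⟹  B = -3  ✓
Hence u(x, t) = 2 t - 3 x^{2}.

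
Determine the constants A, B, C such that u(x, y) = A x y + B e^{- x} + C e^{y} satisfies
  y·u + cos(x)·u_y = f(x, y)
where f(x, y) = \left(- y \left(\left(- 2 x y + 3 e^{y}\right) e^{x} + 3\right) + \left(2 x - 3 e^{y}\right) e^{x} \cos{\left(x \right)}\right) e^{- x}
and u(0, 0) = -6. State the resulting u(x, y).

Answer: u(x, y) = 2 x y - 3 e^{y} - 3 e^{- x}

Derivation:
Substitute the ansatz u = A x y + B e^{- x} + C e^{y} into the left-hand side.
Derivatives of the ansatz:
  u_y = A x + C e^{y}
Term by term:
  y·u = A x y^{2} + B y e^{- x} + C y e^{y}
  cos(x)·u_y = A x \cos{\left(x \right)} + C e^{y} \cos{\left(x \right)}
So the left-hand side equals
  A x y^{2} + A x \cos{\left(x \right)} + B y e^{- x} + C y e^{y} + C e^{y} \cos{\left(x \right)}
This must equal f(x, y) identically; expanded, f = 2 x y^{2} + 2 x \cos{\left(x \right)} - 3 y e^{y} - 3 y e^{- x} - 3 e^{y} \cos{\left(x \right)}.
Matching coefficients of the independent functions:
  [x y^{2}, x \cos{\left(x \right)}]:  A = 2
  [y e^{- x}]:  B = -3
  [y e^{y}, e^{y} \cos{\left(x \right)}]:  C = -3
Solving: A = 2, B = -3, C = -3.
Check against the point condition:
  u(0, 0) = -6  ⟹  B + C = -6  ✓
Hence u(x, y) = 2 x y - 3 e^{y} - 3 e^{- x}.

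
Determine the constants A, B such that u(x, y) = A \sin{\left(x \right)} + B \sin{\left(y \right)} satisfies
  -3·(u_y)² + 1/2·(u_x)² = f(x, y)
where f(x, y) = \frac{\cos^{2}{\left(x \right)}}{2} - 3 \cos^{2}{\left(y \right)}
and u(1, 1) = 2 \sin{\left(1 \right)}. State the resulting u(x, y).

Substitute the ansatz u = A \sin{\left(x \right)} + B \sin{\left(y \right)} into the left-hand side.
Derivatives of the ansatz:
  u_y = B \cos{\left(y \right)}
  u_x = A \cos{\left(x \right)}
Term by term:
  -3·(u_y)² = - 3 B^{2} \cos^{2}{\left(y \right)}
  1/2·(u_x)² = \frac{A^{2} \cos^{2}{\left(x \right)}}{2}
So the left-hand side equals
  \frac{A^{2} \cos^{2}{\left(x \right)}}{2} - 3 B^{2} \cos^{2}{\left(y \right)}
This must equal f(x, y) = \frac{\cos^{2}{\left(x \right)}}{2} - 3 \cos^{2}{\left(y \right)} identically.
Matching coefficients of the independent functions:
  [\cos^{2}{\left(x \right)}]:  \frac{A^{2}}{2} = \frac{1}{2}
  [\cos^{2}{\left(y \right)}]:  - 3 B^{2} = -3
These equations allow (A, B) = (-1, -1) or (-1, 1) or (1, -1) or (1, 1).
Impose the point condition(s):
  u(1, 1) = 2 \sin{\left(1 \right)}  ⟹  A \sin{\left(1 \right)} + B \sin{\left(1 \right)} = 2 \sin{\left(1 \right)}
Only A = 1, B = 1 satisfies everything.
Hence u(x, y) = \sin{\left(x \right)} + \sin{\left(y \right)}.

Answer: u(x, y) = \sin{\left(x \right)} + \sin{\left(y \right)}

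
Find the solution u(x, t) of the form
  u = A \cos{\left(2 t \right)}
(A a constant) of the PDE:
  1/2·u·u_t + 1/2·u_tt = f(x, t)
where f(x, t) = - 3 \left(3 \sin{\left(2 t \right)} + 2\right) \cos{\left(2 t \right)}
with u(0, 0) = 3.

Answer: u(x, t) = 3 \cos{\left(2 t \right)}

Derivation:
Substitute the ansatz u = A \cos{\left(2 t \right)} into the left-hand side.
Derivatives of the ansatz:
  u_t = - 2 A \sin{\left(2 t \right)}
  u_tt = - 4 A \cos{\left(2 t \right)}
Term by term:
  1/2·u·u_t = - A^{2} \sin{\left(2 t \right)} \cos{\left(2 t \right)}
  1/2·u_tt = - 2 A \cos{\left(2 t \right)}
So the left-hand side equals
  - A^{2} \sin{\left(2 t \right)} \cos{\left(2 t \right)} - 2 A \cos{\left(2 t \right)}
This must equal f(x, t) identically; expanded, f = - 9 \sin{\left(2 t \right)} \cos{\left(2 t \right)} - 6 \cos{\left(2 t \right)}.
Matching coefficients of the independent functions:
  [\sin{\left(2 t \right)} \cos{\left(2 t \right)}]:  - A^{2} = -9
  [\cos{\left(2 t \right)}]:  - 2 A = -6
Solving: A = 3.
Check against the point condition:
  u(0, 0) = 3  ⟹  A = 3  ✓
Hence u(x, t) = 3 \cos{\left(2 t \right)}.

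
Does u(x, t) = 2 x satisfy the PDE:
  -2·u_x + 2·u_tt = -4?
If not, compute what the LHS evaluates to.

Evaluate each term of the left-hand side for u = 2 x.
Derivatives:
  u_x = 2
  u_tt = 0
Terms:
  -2·u_x = -4
  2·u_tt = 0
Sum: LHS = -4
This is exactly the given right-hand side, so u is a solution.

Answer: Yes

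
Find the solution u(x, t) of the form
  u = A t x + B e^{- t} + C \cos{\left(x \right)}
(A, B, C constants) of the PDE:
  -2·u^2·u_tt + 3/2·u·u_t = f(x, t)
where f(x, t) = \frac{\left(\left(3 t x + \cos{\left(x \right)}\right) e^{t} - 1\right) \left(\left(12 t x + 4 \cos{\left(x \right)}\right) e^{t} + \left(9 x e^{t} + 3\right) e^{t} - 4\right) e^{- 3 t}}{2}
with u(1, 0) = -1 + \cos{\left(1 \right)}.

Substitute the ansatz u = A t x + B e^{- t} + C \cos{\left(x \right)} into the left-hand side.
Derivatives of the ansatz:
  u_tt = B e^{- t}
  u_t = A x - B e^{- t}
Term by term:
  -2·u^2·u_tt = - 2 A^{2} B t^{2} x^{2} e^{- t} - 4 A B^{2} t x e^{- 2 t} - 4 A B C t x e^{- t} \cos{\left(x \right)} - 2 B^{3} e^{- 3 t} - 4 B^{2} C e^{- 2 t} \cos{\left(x \right)} - 2 B C^{2} e^{- t} \cos^{2}{\left(x \right)}
  3/2·u·u_t = \frac{3 A^{2} t x^{2}}{2} - \frac{3 A B t x e^{- t}}{2} + \frac{3 A B x e^{- t}}{2} + \frac{3 A C x \cos{\left(x \right)}}{2} - \frac{3 B^{2} e^{- 2 t}}{2} - \frac{3 B C e^{- t} \cos{\left(x \right)}}{2}
So the left-hand side equals
  - 2 A^{2} B t^{2} x^{2} e^{- t} + \frac{3 A^{2} t x^{2}}{2} - 4 A B^{2} t x e^{- 2 t} - 4 A B C t x e^{- t} \cos{\left(x \right)} - \frac{3 A B t x e^{- t}}{2} + \frac{3 A B x e^{- t}}{2} + \frac{3 A C x \cos{\left(x \right)}}{2} - 2 B^{3} e^{- 3 t} - 4 B^{2} C e^{- 2 t} \cos{\left(x \right)} - \frac{3 B^{2} e^{- 2 t}}{2} - 2 B C^{2} e^{- t} \cos^{2}{\left(x \right)} - \frac{3 B C e^{- t} \cos{\left(x \right)}}{2}
This must equal f(x, t) identically; expanded, f = 18 t^{2} x^{2} e^{- t} + \frac{27 t x^{2}}{2} + 12 t x e^{- t} \cos{\left(x \right)} + \frac{9 t x e^{- t}}{2} - 12 t x e^{- 2 t} + \frac{9 x \cos{\left(x \right)}}{2} - \frac{9 x e^{- t}}{2} + 2 e^{- t} \cos^{2}{\left(x \right)} + \frac{3 e^{- t} \cos{\left(x \right)}}{2} - 4 e^{- 2 t} \cos{\left(x \right)} - \frac{3 e^{- 2 t}}{2} + 2 e^{- 3 t}.
Matching coefficients of the independent functions:
  [t x^{2}]:  \frac{3 A^{2}}{2} = \frac{27}{2}
  [x e^{- t}]:  \frac{3 A B}{2} = - \frac{9}{2}
  [x \cos{\left(x \right)}]:  \frac{3 A C}{2} = \frac{9}{2}
  [e^{- 2 t} \cos{\left(x \right)}]:  - 4 B^{2} C = -4
  [e^{- t} \cos{\left(x \right)}]:  - \frac{3 B C}{2} = \frac{3}{2}
  [e^{- t} \cos^{2}{\left(x \right)}]:  - 2 B C^{2} = 2
  [t x e^{- 2 t}]:  - 4 A B^{2} = -12
  [t x e^{- t}]:  - \frac{3 A B}{2} = \frac{9}{2}
  [t^{2} x^{2} e^{- t}]:  - 2 A^{2} B = 18
  [t x e^{- t} \cos{\left(x \right)}]:  - 4 A B C = 12
  [e^{- 3 t}]:  - 2 B^{3} = 2
  [e^{- 2 t}]:  - \frac{3 B^{2}}{2} = - \frac{3}{2}
Solving: A = 3, B = -1, C = 1.
Check against the point condition:
  u(1, 0) = -1 + \cos{\left(1 \right)}  ⟹  B + C \cos{\left(1 \right)} = -1 + \cos{\left(1 \right)}  ✓
Hence u(x, t) = 3 t x + \cos{\left(x \right)} - e^{- t}.

Answer: u(x, t) = 3 t x + \cos{\left(x \right)} - e^{- t}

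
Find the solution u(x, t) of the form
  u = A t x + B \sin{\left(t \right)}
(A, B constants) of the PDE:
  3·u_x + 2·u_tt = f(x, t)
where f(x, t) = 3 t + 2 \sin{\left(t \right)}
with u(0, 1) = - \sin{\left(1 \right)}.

Answer: u(x, t) = t x - \sin{\left(t \right)}

Derivation:
Substitute the ansatz u = A t x + B \sin{\left(t \right)} into the left-hand side.
Derivatives of the ansatz:
  u_x = A t
  u_tt = - B \sin{\left(t \right)}
Term by term:
  3·u_x = 3 A t
  2·u_tt = - 2 B \sin{\left(t \right)}
So the left-hand side equals
  3 A t - 2 B \sin{\left(t \right)}
This must equal f(x, t) = 3 t + 2 \sin{\left(t \right)} identically.
Matching coefficients of the independent functions:
  [t]:  3 A = 3
  [\sin{\left(t \right)}]:  - 2 B = 2
Solving: A = 1, B = -1.
Check against the point condition:
  u(0, 1) = - \sin{\left(1 \right)}  ⟹  B \sin{\left(1 \right)} = - \sin{\left(1 \right)}  ✓
Hence u(x, t) = t x - \sin{\left(t \right)}.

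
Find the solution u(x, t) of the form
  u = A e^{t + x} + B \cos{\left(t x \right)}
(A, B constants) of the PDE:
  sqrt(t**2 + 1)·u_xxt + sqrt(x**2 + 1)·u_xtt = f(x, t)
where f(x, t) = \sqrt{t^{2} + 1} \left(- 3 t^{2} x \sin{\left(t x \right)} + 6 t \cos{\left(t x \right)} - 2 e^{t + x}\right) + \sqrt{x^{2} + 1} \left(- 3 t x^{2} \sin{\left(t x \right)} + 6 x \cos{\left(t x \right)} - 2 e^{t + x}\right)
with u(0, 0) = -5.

Substitute the ansatz u = A e^{t + x} + B \cos{\left(t x \right)} into the left-hand side.
Derivatives of the ansatz:
  u_xxt = A e^{t} e^{x} + B t^{2} x \sin{\left(t x \right)} - 2 B t \cos{\left(t x \right)}
  u_xtt = A e^{t} e^{x} + B t x^{2} \sin{\left(t x \right)} - 2 B x \cos{\left(t x \right)}
Term by term:
  sqrt(t**2 + 1)·u_xxt = A \sqrt{t^{2} + 1} e^{t} e^{x} + B t^{2} x \sqrt{t^{2} + 1} \sin{\left(t x \right)} - 2 B t \sqrt{t^{2} + 1} \cos{\left(t x \right)}
  sqrt(x**2 + 1)·u_xtt = A \sqrt{x^{2} + 1} e^{t} e^{x} + B t x^{2} \sqrt{x^{2} + 1} \sin{\left(t x \right)} - 2 B x \sqrt{x^{2} + 1} \cos{\left(t x \right)}
So the left-hand side equals
  A \sqrt{t^{2} + 1} e^{t} e^{x} + A \sqrt{x^{2} + 1} e^{t} e^{x} + B t^{2} x \sqrt{t^{2} + 1} \sin{\left(t x \right)} + B t x^{2} \sqrt{x^{2} + 1} \sin{\left(t x \right)} - 2 B t \sqrt{t^{2} + 1} \cos{\left(t x \right)} - 2 B x \sqrt{x^{2} + 1} \cos{\left(t x \right)}
This must equal f(x, t) identically; expanded, f = - 3 t^{2} x \sqrt{t^{2} + 1} \sin{\left(t x \right)} - 3 t x^{2} \sqrt{x^{2} + 1} \sin{\left(t x \right)} + 6 t \sqrt{t^{2} + 1} \cos{\left(t x \right)} + 6 x \sqrt{x^{2} + 1} \cos{\left(t x \right)} - 2 \sqrt{t^{2} + 1} e^{t} e^{x} - 2 \sqrt{x^{2} + 1} e^{t} e^{x}.
Matching coefficients of the independent functions:
  [t \sqrt{t^{2} + 1} \cos{\left(t x \right)}, x \sqrt{x^{2} + 1} \cos{\left(t x \right)}]:  - 2 B = 6
  [\sqrt{t^{2} + 1} e^{t} e^{x}, \sqrt{x^{2} + 1} e^{t} e^{x}]:  A = -2
  [t x^{2} \sqrt{x^{2} + 1} \sin{\left(t x \right)}, t^{2} x \sqrt{t^{2} + 1} \sin{\left(t x \right)}]:  B = -3
Solving: A = -2, B = -3.
Check against the point condition:
  u(0, 0) = -5  ⟹  A + B = -5  ✓
Hence u(x, t) = - 2 e^{t + x} - 3 \cos{\left(t x \right)}.

Answer: u(x, t) = - 2 e^{t + x} - 3 \cos{\left(t x \right)}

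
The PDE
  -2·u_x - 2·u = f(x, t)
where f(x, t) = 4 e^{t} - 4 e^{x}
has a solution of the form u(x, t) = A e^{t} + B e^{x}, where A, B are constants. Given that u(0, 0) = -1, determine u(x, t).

Substitute the ansatz u = A e^{t} + B e^{x} into the left-hand side.
Derivatives of the ansatz:
  u_x = B e^{x}
Term by term:
  -2·u_x = - 2 B e^{x}
  -2·u = - 2 A e^{t} - 2 B e^{x}
So the left-hand side equals
  - 2 A e^{t} - 4 B e^{x}
This must equal f(x, t) = 4 e^{t} - 4 e^{x} identically.
Matching coefficients of the independent functions:
  [e^{t}]:  - 2 A = 4
  [e^{x}]:  - 4 B = -4
Solving: A = -2, B = 1.
Check against the point condition:
  u(0, 0) = -1  ⟹  A + B = -1  ✓
Hence u(x, t) = - 2 e^{t} + e^{x}.

Answer: u(x, t) = - 2 e^{t} + e^{x}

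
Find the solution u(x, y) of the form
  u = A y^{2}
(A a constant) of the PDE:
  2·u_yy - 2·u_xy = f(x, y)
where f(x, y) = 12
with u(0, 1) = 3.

Answer: u(x, y) = 3 y^{2}

Derivation:
Substitute the ansatz u = A y^{2} into the left-hand side.
Derivatives of the ansatz:
  u_yy = 2 A
  u_xy = 0
Term by term:
  2·u_yy = 4 A
  -2·u_xy = 0
So the left-hand side equals
  4 A
This must equal f(x, y) = 12 identically.
Matching coefficients of the independent functions:
  [constant term]:  4 A = 12
Solving: A = 3.
Check against the point condition:
  u(0, 1) = 3  ⟹  A = 3  ✓
Hence u(x, y) = 3 y^{2}.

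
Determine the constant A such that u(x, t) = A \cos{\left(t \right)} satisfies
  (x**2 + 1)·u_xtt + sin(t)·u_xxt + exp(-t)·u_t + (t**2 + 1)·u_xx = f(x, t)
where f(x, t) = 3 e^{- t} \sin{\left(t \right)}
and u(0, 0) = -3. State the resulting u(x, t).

Substitute the ansatz u = A \cos{\left(t \right)} into the left-hand side.
Derivatives of the ansatz:
  u_xtt = 0
  u_xxt = 0
  u_t = - A \sin{\left(t \right)}
  u_xx = 0
Term by term:
  (x**2 + 1)·u_xtt = 0
  sin(t)·u_xxt = 0
  exp(-t)·u_t = - A e^{- t} \sin{\left(t \right)}
  (t**2 + 1)·u_xx = 0
So the left-hand side equals
  - A e^{- t} \sin{\left(t \right)}
This must equal f(x, t) = 3 e^{- t} \sin{\left(t \right)} identically.
Matching coefficients of the independent functions:
  [e^{- t} \sin{\left(t \right)}]:  - A = 3
Solving: A = -3.
Check against the point condition:
  u(0, 0) = -3  ⟹  A = -3  ✓
Hence u(x, t) = - 3 \cos{\left(t \right)}.

Answer: u(x, t) = - 3 \cos{\left(t \right)}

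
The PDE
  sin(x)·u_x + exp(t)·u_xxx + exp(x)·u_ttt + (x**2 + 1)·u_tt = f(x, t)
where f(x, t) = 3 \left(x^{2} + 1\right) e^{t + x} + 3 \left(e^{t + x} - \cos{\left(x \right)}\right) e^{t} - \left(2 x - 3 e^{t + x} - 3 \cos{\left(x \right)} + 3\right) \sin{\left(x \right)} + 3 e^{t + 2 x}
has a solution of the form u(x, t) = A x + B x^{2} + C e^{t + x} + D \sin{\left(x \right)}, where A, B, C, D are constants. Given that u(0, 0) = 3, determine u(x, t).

Substitute the ansatz u = A x + B x^{2} + C e^{t + x} + D \sin{\left(x \right)} into the left-hand side.
Derivatives of the ansatz:
  u_x = A + 2 B x + C e^{t} e^{x} + D \cos{\left(x \right)}
  u_xxx = C e^{t} e^{x} - D \cos{\left(x \right)}
  u_ttt = C e^{t} e^{x}
  u_tt = C e^{t} e^{x}
Term by term:
  sin(x)·u_x = A \sin{\left(x \right)} + 2 B x \sin{\left(x \right)} + C e^{t} e^{x} \sin{\left(x \right)} + D \sin{\left(x \right)} \cos{\left(x \right)}
  exp(t)·u_xxx = C e^{2 t} e^{x} - D e^{t} \cos{\left(x \right)}
  exp(x)·u_ttt = C e^{t} e^{2 x}
  (x**2 + 1)·u_tt = C x^{2} e^{t} e^{x} + C e^{t} e^{x}
So the left-hand side equals
  A \sin{\left(x \right)} + 2 B x \sin{\left(x \right)} + C x^{2} e^{t} e^{x} + C e^{2 t} e^{x} + C e^{t} e^{2 x} + C e^{t} e^{x} \sin{\left(x \right)} + C e^{t} e^{x} - D e^{t} \cos{\left(x \right)} + D \sin{\left(x \right)} \cos{\left(x \right)}
This must equal f(x, t) identically; expanded, f = 3 x^{2} e^{t} e^{x} - 2 x \sin{\left(x \right)} + 3 e^{2 t} e^{x} + 3 e^{t} e^{2 x} + 3 e^{t} e^{x} \sin{\left(x \right)} + 3 e^{t} e^{x} - 3 e^{t} \cos{\left(x \right)} + 3 \sin{\left(x \right)} \cos{\left(x \right)} - 3 \sin{\left(x \right)}.
Matching coefficients of the independent functions:
  [x \sin{\left(x \right)}]:  2 B = -2
  [e^{t} e^{x}, e^{t} e^{2 x}, e^{2 t} e^{x}, x^{2} e^{t} e^{x}, …]:  C = 3
  [e^{t} \cos{\left(x \right)}]:  - D = -3
  [\sin{\left(x \right)} \cos{\left(x \right)}]:  D = 3
  [\sin{\left(x \right)}]:  A = -3
Solving: A = -3, B = -1, C = 3, D = 3.
Check against the point condition:
  u(0, 0) = 3  ⟹  C = 3  ✓
Hence u(x, t) = - x^{2} - 3 x + 3 e^{t + x} + 3 \sin{\left(x \right)}.

Answer: u(x, t) = - x^{2} - 3 x + 3 e^{t + x} + 3 \sin{\left(x \right)}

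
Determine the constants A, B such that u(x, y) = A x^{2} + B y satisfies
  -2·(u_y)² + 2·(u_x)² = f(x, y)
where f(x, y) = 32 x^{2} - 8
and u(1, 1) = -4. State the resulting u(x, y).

Answer: u(x, y) = - 2 x^{2} - 2 y

Derivation:
Substitute the ansatz u = A x^{2} + B y into the left-hand side.
Derivatives of the ansatz:
  u_y = B
  u_x = 2 A x
Term by term:
  -2·(u_y)² = - 2 B^{2}
  2·(u_x)² = 8 A^{2} x^{2}
So the left-hand side equals
  8 A^{2} x^{2} - 2 B^{2}
This must equal f(x, y) = 32 x^{2} - 8 identically.
Matching coefficients of the independent functions:
  [constant term]:  - 2 B^{2} = -8
  [x^{2}]:  8 A^{2} = 32
These equations allow (A, B) = (-2, -2) or (-2, 2) or (2, -2) or (2, 2).
Impose the point condition(s):
  u(1, 1) = -4  ⟹  A + B = -4
Only A = -2, B = -2 satisfies everything.
Hence u(x, y) = - 2 x^{2} - 2 y.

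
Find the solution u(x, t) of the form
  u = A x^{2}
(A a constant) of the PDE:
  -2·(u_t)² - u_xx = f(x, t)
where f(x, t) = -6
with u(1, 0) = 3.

Answer: u(x, t) = 3 x^{2}

Derivation:
Substitute the ansatz u = A x^{2} into the left-hand side.
Derivatives of the ansatz:
  u_t = 0
  u_xx = 2 A
Term by term:
  -2·(u_t)² = 0
  -u_xx = - 2 A
So the left-hand side equals
  - 2 A
This must equal f(x, t) = -6 identically.
Matching coefficients of the independent functions:
  [constant term]:  - 2 A = -6
Solving: A = 3.
Check against the point condition:
  u(1, 0) = 3  ⟹  A = 3  ✓
Hence u(x, t) = 3 x^{2}.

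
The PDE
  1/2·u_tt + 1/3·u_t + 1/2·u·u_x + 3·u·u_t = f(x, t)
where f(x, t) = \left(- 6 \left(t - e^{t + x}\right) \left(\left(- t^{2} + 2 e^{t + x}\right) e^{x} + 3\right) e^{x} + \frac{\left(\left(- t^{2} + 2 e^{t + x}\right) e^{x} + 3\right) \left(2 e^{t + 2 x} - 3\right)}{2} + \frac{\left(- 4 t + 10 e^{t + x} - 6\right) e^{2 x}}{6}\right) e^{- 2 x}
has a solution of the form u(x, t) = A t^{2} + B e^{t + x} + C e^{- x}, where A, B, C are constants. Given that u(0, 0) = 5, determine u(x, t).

Substitute the ansatz u = A t^{2} + B e^{t + x} + C e^{- x} into the left-hand side.
Derivatives of the ansatz:
  u_tt = 2 A + B e^{t} e^{x}
  u_t = 2 A t + B e^{t} e^{x}
  u_x = B e^{t} e^{x} - C e^{- x}
Term by term:
  1/2·u_tt = A + \frac{B e^{t} e^{x}}{2}
  1/3·u_t = \frac{2 A t}{3} + \frac{B e^{t} e^{x}}{3}
  1/2·u·u_x = \frac{A B t^{2} e^{t} e^{x}}{2} - \frac{A C t^{2} e^{- x}}{2} + \frac{B^{2} e^{2 t} e^{2 x}}{2} - \frac{C^{2} e^{- 2 x}}{2}
  3·u·u_t = 6 A^{2} t^{3} + 3 A B t^{2} e^{t} e^{x} + 6 A B t e^{t} e^{x} + 6 A C t e^{- x} + 3 B^{2} e^{2 t} e^{2 x} + 3 B C e^{t}
So the left-hand side equals
  6 A^{2} t^{3} + \frac{7 A B t^{2} e^{t} e^{x}}{2} + 6 A B t e^{t} e^{x} - \frac{A C t^{2} e^{- x}}{2} + 6 A C t e^{- x} + \frac{2 A t}{3} + A + \frac{7 B^{2} e^{2 t} e^{2 x}}{2} + 3 B C e^{t} + \frac{5 B e^{t} e^{x}}{6} - \frac{C^{2} e^{- 2 x}}{2}
This must equal f(x, t) identically; expanded, f = 6 t^{3} - 7 t^{2} e^{t} e^{x} + \frac{3 t^{2} e^{- x}}{2} - 12 t e^{t} e^{x} - \frac{2 t}{3} - 18 t e^{- x} + 14 e^{2 t} e^{2 x} + \frac{5 e^{t} e^{x}}{3} + 18 e^{t} - 1 - \frac{9 e^{- 2 x}}{2}.
Matching coefficients of the independent functions:
  [constant term]:  A = -1
  [t]:  \frac{2 A}{3} = - \frac{2}{3}
  [t^{3}]:  6 A^{2} = 6
  [t e^{- x}]:  6 A C = -18
  [t^{2} e^{- x}]:  - \frac{A C}{2} = \frac{3}{2}
  [e^{t} e^{x}]:  \frac{5 B}{6} = \frac{5}{3}
  [e^{2 t} e^{2 x}]:  \frac{7 B^{2}}{2} = 14
  [t e^{t} e^{x}]:  6 A B = -12
  [t^{2} e^{t} e^{x}]:  \frac{7 A B}{2} = -7
  [e^{t}]:  3 B C = 18
  [e^{- 2 x}]:  - \frac{C^{2}}{2} = - \frac{9}{2}
Solving: A = -1, B = 2, C = 3.
Check against the point condition:
  u(0, 0) = 5  ⟹  B + C = 5  ✓
Hence u(x, t) = - t^{2} + 2 e^{t + x} + 3 e^{- x}.

Answer: u(x, t) = - t^{2} + 2 e^{t + x} + 3 e^{- x}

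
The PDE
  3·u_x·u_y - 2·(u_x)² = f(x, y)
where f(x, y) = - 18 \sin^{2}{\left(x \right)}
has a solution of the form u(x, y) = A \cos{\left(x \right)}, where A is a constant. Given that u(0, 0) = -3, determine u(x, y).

Substitute the ansatz u = A \cos{\left(x \right)} into the left-hand side.
Derivatives of the ansatz:
  u_x = - A \sin{\left(x \right)}
  u_y = 0
Term by term:
  3·u_x·u_y = 0
  -2·(u_x)² = - 2 A^{2} \sin^{2}{\left(x \right)}
So the left-hand side equals
  - 2 A^{2} \sin^{2}{\left(x \right)}
This must equal f(x, y) = - 18 \sin^{2}{\left(x \right)} identically.
Matching coefficients of the independent functions:
  [\sin^{2}{\left(x \right)}]:  - 2 A^{2} = -18
These equations allow (A) = (-3) or (3).
Impose the point condition(s):
  u(0, 0) = -3  ⟹  A = -3
Only A = -3 satisfies everything.
Hence u(x, y) = - 3 \cos{\left(x \right)}.

Answer: u(x, y) = - 3 \cos{\left(x \right)}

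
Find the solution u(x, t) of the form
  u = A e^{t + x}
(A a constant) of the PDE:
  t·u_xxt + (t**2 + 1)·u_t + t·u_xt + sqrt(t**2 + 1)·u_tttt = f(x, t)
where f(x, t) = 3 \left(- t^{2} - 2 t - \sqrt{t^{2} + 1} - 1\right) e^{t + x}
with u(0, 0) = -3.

Substitute the ansatz u = A e^{t + x} into the left-hand side.
Derivatives of the ansatz:
  u_xxt = A e^{t} e^{x}
  u_t = A e^{t} e^{x}
  u_xt = A e^{t} e^{x}
  u_tttt = A e^{t} e^{x}
Term by term:
  t·u_xxt = A t e^{t} e^{x}
  (t**2 + 1)·u_t = A t^{2} e^{t} e^{x} + A e^{t} e^{x}
  t·u_xt = A t e^{t} e^{x}
  sqrt(t**2 + 1)·u_tttt = A \sqrt{t^{2} + 1} e^{t} e^{x}
So the left-hand side equals
  A t^{2} e^{t} e^{x} + 2 A t e^{t} e^{x} + A \sqrt{t^{2} + 1} e^{t} e^{x} + A e^{t} e^{x}
This must equal f(x, t) identically; expanded, f = - 3 t^{2} e^{t} e^{x} - 6 t e^{t} e^{x} - 3 \sqrt{t^{2} + 1} e^{t} e^{x} - 3 e^{t} e^{x}.
Matching coefficients of the independent functions:
  [e^{t} e^{x}, t^{2} e^{t} e^{x}, \sqrt{t^{2} + 1} e^{t} e^{x}]:  A = -3
  [t e^{t} e^{x}]:  2 A = -6
Solving: A = -3.
Check against the point condition:
  u(0, 0) = -3  ⟹  A = -3  ✓
Hence u(x, t) = - 3 e^{t + x}.

Answer: u(x, t) = - 3 e^{t + x}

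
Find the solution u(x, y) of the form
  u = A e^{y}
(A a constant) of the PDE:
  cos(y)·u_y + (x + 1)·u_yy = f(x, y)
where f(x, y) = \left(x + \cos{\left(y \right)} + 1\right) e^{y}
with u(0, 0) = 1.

Substitute the ansatz u = A e^{y} into the left-hand side.
Derivatives of the ansatz:
  u_y = A e^{y}
  u_yy = A e^{y}
Term by term:
  cos(y)·u_y = A e^{y} \cos{\left(y \right)}
  (x + 1)·u_yy = A x e^{y} + A e^{y}
So the left-hand side equals
  A x e^{y} + A e^{y} \cos{\left(y \right)} + A e^{y}
This must equal f(x, y) identically; expanded, f = x e^{y} + e^{y} \cos{\left(y \right)} + e^{y}.
Matching coefficients of the independent functions:
  [x e^{y}, e^{y} \cos{\left(y \right)}, e^{y}]:  A = 1
Solving: A = 1.
Check against the point condition:
  u(0, 0) = 1  ⟹  A = 1  ✓
Hence u(x, y) = e^{y}.

Answer: u(x, y) = e^{y}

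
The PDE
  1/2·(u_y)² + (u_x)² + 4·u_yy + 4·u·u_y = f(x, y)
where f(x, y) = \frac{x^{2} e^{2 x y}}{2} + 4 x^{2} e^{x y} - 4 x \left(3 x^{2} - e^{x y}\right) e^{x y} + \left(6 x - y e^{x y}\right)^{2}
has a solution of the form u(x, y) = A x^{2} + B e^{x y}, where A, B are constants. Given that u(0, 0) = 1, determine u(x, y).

Answer: u(x, y) = - 3 x^{2} + e^{x y}

Derivation:
Substitute the ansatz u = A x^{2} + B e^{x y} into the left-hand side.
Derivatives of the ansatz:
  u_y = B x e^{x y}
  u_x = 2 A x + B y e^{x y}
  u_yy = B x^{2} e^{x y}
Term by term:
  1/2·(u_y)² = \frac{B^{2} x^{2} e^{2 x y}}{2}
  (u_x)² = 4 A^{2} x^{2} + 4 A B x y e^{x y} + B^{2} y^{2} e^{2 x y}
  4·u_yy = 4 B x^{2} e^{x y}
  4·u·u_y = 4 A B x^{3} e^{x y} + 4 B^{2} x e^{2 x y}
So the left-hand side equals
  4 A^{2} x^{2} + 4 A B x^{3} e^{x y} + 4 A B x y e^{x y} + \frac{B^{2} x^{2} e^{2 x y}}{2} + 4 B^{2} x e^{2 x y} + B^{2} y^{2} e^{2 x y} + 4 B x^{2} e^{x y}
This must equal f(x, y) identically; expanded, f = - 12 x^{3} e^{x y} + \frac{x^{2} e^{2 x y}}{2} + 4 x^{2} e^{x y} + 36 x^{2} - 12 x y e^{x y} + 4 x e^{2 x y} + y^{2} e^{2 x y}.
Matching coefficients of the independent functions:
  [x^{2}]:  4 A^{2} = 36
  [x e^{2 x y}]:  4 B^{2} = 4
  [x^{2} e^{x y}]:  4 B = 4
  [x^{2} e^{2 x y}]:  \frac{B^{2}}{2} = \frac{1}{2}
  [x^{3} e^{x y}, x y e^{x y}]:  4 A B = -12
  [y^{2} e^{2 x y}]:  B^{2} = 1
Solving: A = -3, B = 1.
Check against the point condition:
  u(0, 0) = 1  ⟹  B = 1  ✓
Hence u(x, y) = - 3 x^{2} + e^{x y}.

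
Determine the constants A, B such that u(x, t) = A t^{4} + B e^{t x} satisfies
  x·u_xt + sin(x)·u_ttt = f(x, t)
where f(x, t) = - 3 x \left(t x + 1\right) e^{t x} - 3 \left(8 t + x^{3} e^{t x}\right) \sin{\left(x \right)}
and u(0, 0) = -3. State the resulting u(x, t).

Substitute the ansatz u = A t^{4} + B e^{t x} into the left-hand side.
Derivatives of the ansatz:
  u_xt = B t x e^{t x} + B e^{t x}
  u_ttt = 24 A t + B x^{3} e^{t x}
Term by term:
  x·u_xt = B t x^{2} e^{t x} + B x e^{t x}
  sin(x)·u_ttt = 24 A t \sin{\left(x \right)} + B x^{3} e^{t x} \sin{\left(x \right)}
So the left-hand side equals
  24 A t \sin{\left(x \right)} + B t x^{2} e^{t x} + B x^{3} e^{t x} \sin{\left(x \right)} + B x e^{t x}
This must equal f(x, t) identically; expanded, f = - 3 t x^{2} e^{t x} - 24 t \sin{\left(x \right)} - 3 x^{3} e^{t x} \sin{\left(x \right)} - 3 x e^{t x}.
Matching coefficients of the independent functions:
  [t \sin{\left(x \right)}]:  24 A = -24
  [x e^{t x}, t x^{2} e^{t x}, x^{3} e^{t x} \sin{\left(x \right)}]:  B = -3
Solving: A = -1, B = -3.
Check against the point condition:
  u(0, 0) = -3  ⟹  B = -3  ✓
Hence u(x, t) = - t^{4} - 3 e^{t x}.

Answer: u(x, t) = - t^{4} - 3 e^{t x}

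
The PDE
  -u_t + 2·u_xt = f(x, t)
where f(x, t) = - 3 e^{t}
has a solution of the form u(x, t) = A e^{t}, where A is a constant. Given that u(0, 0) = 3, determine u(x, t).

Substitute the ansatz u = A e^{t} into the left-hand side.
Derivatives of the ansatz:
  u_t = A e^{t}
  u_xt = 0
Term by term:
  -u_t = - A e^{t}
  2·u_xt = 0
So the left-hand side equals
  - A e^{t}
This must equal f(x, t) = - 3 e^{t} identically.
Matching coefficients of the independent functions:
  [e^{t}]:  - A = -3
Solving: A = 3.
Check against the point condition:
  u(0, 0) = 3  ⟹  A = 3  ✓
Hence u(x, t) = 3 e^{t}.

Answer: u(x, t) = 3 e^{t}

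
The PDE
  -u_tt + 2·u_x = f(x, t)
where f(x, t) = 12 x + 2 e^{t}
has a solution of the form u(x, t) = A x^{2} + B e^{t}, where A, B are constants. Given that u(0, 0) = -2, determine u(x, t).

Answer: u(x, t) = 3 x^{2} - 2 e^{t}

Derivation:
Substitute the ansatz u = A x^{2} + B e^{t} into the left-hand side.
Derivatives of the ansatz:
  u_tt = B e^{t}
  u_x = 2 A x
Term by term:
  -u_tt = - B e^{t}
  2·u_x = 4 A x
So the left-hand side equals
  4 A x - B e^{t}
This must equal f(x, t) = 12 x + 2 e^{t} identically.
Matching coefficients of the independent functions:
  [x]:  4 A = 12
  [e^{t}]:  - B = 2
Solving: A = 3, B = -2.
Check against the point condition:
  u(0, 0) = -2  ⟹  B = -2  ✓
Hence u(x, t) = 3 x^{2} - 2 e^{t}.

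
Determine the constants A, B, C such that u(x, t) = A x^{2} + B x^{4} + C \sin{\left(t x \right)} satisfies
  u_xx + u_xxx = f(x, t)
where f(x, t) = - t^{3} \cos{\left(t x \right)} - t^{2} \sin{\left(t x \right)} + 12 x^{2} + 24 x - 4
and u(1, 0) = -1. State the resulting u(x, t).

Answer: u(x, t) = x^{4} - 2 x^{2} + \sin{\left(t x \right)}

Derivation:
Substitute the ansatz u = A x^{2} + B x^{4} + C \sin{\left(t x \right)} into the left-hand side.
Derivatives of the ansatz:
  u_xx = 2 A + 12 B x^{2} - C t^{2} \sin{\left(t x \right)}
  u_xxx = 24 B x - C t^{3} \cos{\left(t x \right)}
Term by term:
  u_xx = 2 A + 12 B x^{2} - C t^{2} \sin{\left(t x \right)}
  u_xxx = 24 B x - C t^{3} \cos{\left(t x \right)}
So the left-hand side equals
  2 A + 12 B x^{2} + 24 B x - C t^{3} \cos{\left(t x \right)} - C t^{2} \sin{\left(t x \right)}
This must equal f(x, t) = - t^{3} \cos{\left(t x \right)} - t^{2} \sin{\left(t x \right)} + 12 x^{2} + 24 x - 4 identically.
Matching coefficients of the independent functions:
  [constant term]:  2 A = -4
  [x]:  24 B = 24
  [x^{2}]:  12 B = 12
  [t^{2} \sin{\left(t x \right)}, t^{3} \cos{\left(t x \right)}]:  - C = -1
Solving: A = -2, B = 1, C = 1.
Check against the point condition:
  u(1, 0) = -1  ⟹  A + B = -1  ✓
Hence u(x, t) = x^{4} - 2 x^{2} + \sin{\left(t x \right)}.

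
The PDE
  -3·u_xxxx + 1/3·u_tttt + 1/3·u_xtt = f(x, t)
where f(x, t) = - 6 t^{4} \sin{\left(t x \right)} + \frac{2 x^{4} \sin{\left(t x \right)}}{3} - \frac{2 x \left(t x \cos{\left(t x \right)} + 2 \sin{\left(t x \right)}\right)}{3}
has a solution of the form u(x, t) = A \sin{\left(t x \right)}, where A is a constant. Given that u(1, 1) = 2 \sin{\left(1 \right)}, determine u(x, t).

Substitute the ansatz u = A \sin{\left(t x \right)} into the left-hand side.
Derivatives of the ansatz:
  u_xxxx = A t^{4} \sin{\left(t x \right)}
  u_tttt = A x^{4} \sin{\left(t x \right)}
  u_xtt = - A t x^{2} \cos{\left(t x \right)} - 2 A x \sin{\left(t x \right)}
Term by term:
  -3·u_xxxx = - 3 A t^{4} \sin{\left(t x \right)}
  1/3·u_tttt = \frac{A x^{4} \sin{\left(t x \right)}}{3}
  1/3·u_xtt = - \frac{A t x^{2} \cos{\left(t x \right)}}{3} - \frac{2 A x \sin{\left(t x \right)}}{3}
So the left-hand side equals
  - 3 A t^{4} \sin{\left(t x \right)} - \frac{A t x^{2} \cos{\left(t x \right)}}{3} + \frac{A x^{4} \sin{\left(t x \right)}}{3} - \frac{2 A x \sin{\left(t x \right)}}{3}
This must equal f(x, t) identically; expanded, f = - 6 t^{4} \sin{\left(t x \right)} - \frac{2 t x^{2} \cos{\left(t x \right)}}{3} + \frac{2 x^{4} \sin{\left(t x \right)}}{3} - \frac{4 x \sin{\left(t x \right)}}{3}.
Matching coefficients of the independent functions:
  [t^{4} \sin{\left(t x \right)}]:  - 3 A = -6
  [x \sin{\left(t x \right)}]:  - \frac{2 A}{3} = - \frac{4}{3}
  [x^{4} \sin{\left(t x \right)}]:  \frac{A}{3} = \frac{2}{3}
  [t x^{2} \cos{\left(t x \right)}]:  - \frac{A}{3} = - \frac{2}{3}
Solving: A = 2.
Check against the point condition:
  u(1, 1) = 2 \sin{\left(1 \right)}  ⟹  A \sin{\left(1 \right)} = 2 \sin{\left(1 \right)}  ✓
Hence u(x, t) = 2 \sin{\left(t x \right)}.

Answer: u(x, t) = 2 \sin{\left(t x \right)}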